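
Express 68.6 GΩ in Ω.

giga = 1e9, (no prefix) = 1e0; factor is 1e9.
68.6 × 1e9 = 68600000000

68600000000 Ω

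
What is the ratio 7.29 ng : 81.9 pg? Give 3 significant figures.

(7.29e-9) / (81.9e-12) = 0.08901e3

89.0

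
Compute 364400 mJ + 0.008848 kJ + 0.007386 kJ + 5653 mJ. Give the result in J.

386.287 J

In J:
  364400 mJ = 364400e-3 J = 364.4
  0.008848 kJ = 0.008848e3 J = 8.848
  0.007386 kJ = 0.007386e3 J = 7.386
  5653 mJ = 5653e-3 J = 5.653
Sum: 364.4 + 8.848 + 7.386 + 5.653 = 386.287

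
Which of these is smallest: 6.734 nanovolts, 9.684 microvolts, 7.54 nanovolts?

6.734 nanovolts = 0.000000006734 volts
9.684 microvolts = 0.000009684 volts
7.54 nanovolts = 0.00000000754 volts

6.734 nanovolts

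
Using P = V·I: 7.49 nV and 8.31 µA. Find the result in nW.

0.0000622419 nW

7.49 × 10^-9 × 8.31 × 10^-6 = 62.2419 × 10^-15 W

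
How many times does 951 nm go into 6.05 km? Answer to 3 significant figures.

(6.05 × 10³) / (951 × 10⁻⁹) = 0.006362 × 10¹²

6360000000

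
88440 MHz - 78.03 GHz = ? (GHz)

In GHz:
  88440 MHz = 88440 × 10^-3 GHz = 88.44
  78.03 GHz → 78.03
Difference: 88.44 - 78.03 = 10.41

10.41 GHz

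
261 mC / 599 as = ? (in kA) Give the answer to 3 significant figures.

(261e-3) / (599e-18) = 0.43573e15 A

436000000000 kA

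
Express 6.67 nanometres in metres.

0.00000000667 metres

nano = 10⁻⁹, (no prefix) = 10⁰; factor is 10⁻⁹.
6.67 × 10⁻⁹ = 0.00000000667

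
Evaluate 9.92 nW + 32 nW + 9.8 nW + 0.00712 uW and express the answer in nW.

In nW:
  9.92 nW → 9.92
  32 nW → 32
  9.8 nW → 9.8
  0.00712 uW = 0.00712 × 10^3 nW = 7.12
Sum: 9.92 + 32 + 9.8 + 7.12 = 58.84

58.84 nW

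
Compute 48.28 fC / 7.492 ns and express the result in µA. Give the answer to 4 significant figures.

(48.28 × 10⁻¹⁵) / (7.492 × 10⁻⁹) = 6.44421 × 10⁻⁶ A

6.444 µA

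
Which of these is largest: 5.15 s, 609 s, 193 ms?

5.15 s = 5.15 s
609 s = 609 s
193 ms = 0.193 s

609 s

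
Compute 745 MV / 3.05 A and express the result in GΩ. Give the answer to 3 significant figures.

0.244 GΩ

(745e6) / (3.05) = 244.26e6 Ω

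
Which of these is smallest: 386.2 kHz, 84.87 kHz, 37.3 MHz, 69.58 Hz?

69.58 Hz

386.2 kHz = 386200 Hz
84.87 kHz = 84870 Hz
37.3 MHz = 37300000 Hz
69.58 Hz = 69.58 Hz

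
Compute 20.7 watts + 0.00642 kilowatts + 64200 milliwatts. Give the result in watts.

In watts:
  20.7 watts → 20.7
  0.00642 kilowatts = 0.00642 × 10^3 watts = 6.42
  64200 milliwatts = 64200 × 10^-3 watts = 64.2
Sum: 20.7 + 6.42 + 64.2 = 91.32

91.32 watts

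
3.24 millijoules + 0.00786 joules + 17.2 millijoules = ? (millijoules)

In millijoules:
  3.24 millijoules → 3.24
  0.00786 joules = 0.00786e3 millijoules = 7.86
  17.2 millijoules → 17.2
Sum: 3.24 + 7.86 + 17.2 = 28.3

28.3 millijoules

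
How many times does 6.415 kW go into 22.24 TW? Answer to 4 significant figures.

(22.24 × 10^12) / (6.415 × 10^3) = 3.4669 × 10^9

3467000000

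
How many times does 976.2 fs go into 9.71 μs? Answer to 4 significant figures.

(9.71e-6) / (976.2e-15) = 0.0099467e9

9947000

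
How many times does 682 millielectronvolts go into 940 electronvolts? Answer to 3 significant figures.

1380

(940) / (682e-3) = 1.378e3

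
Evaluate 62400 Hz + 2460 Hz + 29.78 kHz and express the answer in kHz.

In kHz:
  62400 Hz = 62400 × 10^-3 kHz = 62.4
  2460 Hz = 2460 × 10^-3 kHz = 2.46
  29.78 kHz → 29.78
Sum: 62.4 + 2.46 + 29.78 = 94.64

94.64 kHz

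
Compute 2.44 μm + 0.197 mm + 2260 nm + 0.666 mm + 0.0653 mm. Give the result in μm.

933 μm

In μm:
  2.44 μm → 2.44
  0.197 mm = 0.197e3 μm = 197
  2260 nm = 2260e-3 μm = 2.26
  0.666 mm = 0.666e3 μm = 666
  0.0653 mm = 0.0653e3 μm = 65.3
Sum: 2.44 + 197 + 2.26 + 666 + 65.3 = 933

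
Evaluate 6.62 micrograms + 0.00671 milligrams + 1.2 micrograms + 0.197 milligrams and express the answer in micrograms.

In micrograms:
  6.62 micrograms → 6.62
  0.00671 milligrams = 0.00671e3 micrograms = 6.71
  1.2 micrograms → 1.2
  0.197 milligrams = 0.197e3 micrograms = 197
Sum: 6.62 + 6.71 + 1.2 + 197 = 211.53

211.53 micrograms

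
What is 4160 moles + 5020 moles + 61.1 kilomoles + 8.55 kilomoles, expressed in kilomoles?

78.83 kilomoles

In kilomoles:
  4160 moles = 4160 × 10^-3 kilomoles = 4.16
  5020 moles = 5020 × 10^-3 kilomoles = 5.02
  61.1 kilomoles → 61.1
  8.55 kilomoles → 8.55
Sum: 4.16 + 5.02 + 61.1 + 8.55 = 78.83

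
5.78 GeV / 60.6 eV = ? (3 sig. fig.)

95400000

(5.78 × 10^9) / (60.6) = 0.09538 × 10^9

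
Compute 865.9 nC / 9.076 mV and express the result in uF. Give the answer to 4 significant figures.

95.41 uF

(865.9e-9) / (9.076e-3) = 95.4055e-6 F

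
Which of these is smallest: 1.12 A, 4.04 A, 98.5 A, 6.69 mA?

6.69 mA

1.12 A = 1.12 A
4.04 A = 4.04 A
98.5 A = 98.5 A
6.69 mA = 0.00669 A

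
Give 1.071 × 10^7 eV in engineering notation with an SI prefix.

10.71 MeV

= 10.71 × 10^6 eV; 10^6 is mega.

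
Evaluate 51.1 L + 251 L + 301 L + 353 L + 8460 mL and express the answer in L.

964.56 L

In L:
  51.1 L → 51.1
  251 L → 251
  301 L → 301
  353 L → 353
  8460 mL = 8460 × 10^-3 L = 8.46
Sum: 51.1 + 251 + 301 + 353 + 8.46 = 964.56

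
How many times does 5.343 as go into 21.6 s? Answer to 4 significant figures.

(21.6) / (5.343e-18) = 4.0427e18

4043000000000000000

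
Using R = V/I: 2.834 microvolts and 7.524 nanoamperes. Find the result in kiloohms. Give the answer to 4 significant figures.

(2.834 × 10⁻⁶) / (7.524 × 10⁻⁹) = 0.376661 × 10³ Ω

0.3767 kiloohms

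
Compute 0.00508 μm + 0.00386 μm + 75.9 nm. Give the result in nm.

In nm:
  0.00508 μm = 0.00508 × 10^3 nm = 5.08
  0.00386 μm = 0.00386 × 10^3 nm = 3.86
  75.9 nm → 75.9
Sum: 5.08 + 3.86 + 75.9 = 84.84

84.84 nm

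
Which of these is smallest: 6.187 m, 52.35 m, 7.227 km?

6.187 m

6.187 m = 6.187 m
52.35 m = 52.35 m
7.227 km = 7227 m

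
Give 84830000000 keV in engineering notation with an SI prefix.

84.83 TeV

= 84.83 × 10¹² eV; 10¹² is tera.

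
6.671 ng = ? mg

0.000006671 mg

nano = 1e-9, milli = 1e-3; factor is 1e-6.
6.671 × 1e-6 = 0.000006671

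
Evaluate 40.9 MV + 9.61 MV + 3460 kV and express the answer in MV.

53.97 MV

In MV:
  40.9 MV → 40.9
  9.61 MV → 9.61
  3460 kV = 3460e-3 MV = 3.46
Sum: 40.9 + 9.61 + 3.46 = 53.97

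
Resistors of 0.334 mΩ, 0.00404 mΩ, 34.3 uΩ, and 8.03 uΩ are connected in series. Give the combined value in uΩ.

In uΩ:
  0.334 mΩ = 0.334 × 10³ uΩ = 334
  0.00404 mΩ = 0.00404 × 10³ uΩ = 4.04
  34.3 uΩ → 34.3
  8.03 uΩ → 8.03
Sum: 334 + 4.04 + 34.3 + 8.03 = 380.37

380.37 uΩ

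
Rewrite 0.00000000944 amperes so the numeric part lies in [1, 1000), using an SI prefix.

= 9.44 × 10^-9 amperes; 10^-9 is nano.

9.44 nanoamperes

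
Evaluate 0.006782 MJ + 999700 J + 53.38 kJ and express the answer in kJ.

In kJ:
  0.006782 MJ = 0.006782 × 10³ kJ = 6.782
  999700 J = 999700 × 10⁻³ kJ = 999.7
  53.38 kJ → 53.38
Sum: 6.782 + 999.7 + 53.38 = 1059.862

1059.862 kJ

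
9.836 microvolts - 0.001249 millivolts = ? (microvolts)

In microvolts:
  9.836 microvolts → 9.836
  0.001249 millivolts = 0.001249 × 10³ microvolts = 1.249
Difference: 9.836 - 1.249 = 8.587

8.587 microvolts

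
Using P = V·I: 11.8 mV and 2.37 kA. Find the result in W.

11.8e-3 × 2.37e3 = 27.966 W

27.966 W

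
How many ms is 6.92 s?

6920 ms

(no prefix) = 10⁰, milli = 10⁻³; factor is 10³.
6.92 × 10³ = 6920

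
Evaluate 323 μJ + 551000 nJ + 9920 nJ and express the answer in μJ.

In μJ:
  323 μJ → 323
  551000 nJ = 551000 × 10⁻³ μJ = 551
  9920 nJ = 9920 × 10⁻³ μJ = 9.92
Sum: 323 + 551 + 9.92 = 883.92

883.92 μJ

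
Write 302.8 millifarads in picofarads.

302800000000 picofarads

milli = 10^-3, pico = 10^-12; factor is 10^9.
302.8 × 10^9 = 302800000000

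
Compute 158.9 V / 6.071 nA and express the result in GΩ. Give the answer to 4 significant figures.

(158.9) / (6.071 × 10^-9) = 26.1736 × 10^9 Ω

26.17 GΩ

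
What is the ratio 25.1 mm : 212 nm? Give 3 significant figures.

(25.1e-3) / (212e-9) = 0.1184e6

118000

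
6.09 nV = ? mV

0.00000609 mV

nano = 10⁻⁹, milli = 10⁻³; factor is 10⁻⁶.
6.09 × 10⁻⁶ = 0.00000609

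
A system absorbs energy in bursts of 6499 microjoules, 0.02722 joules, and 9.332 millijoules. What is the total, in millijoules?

43.051 millijoules

In millijoules:
  6499 microjoules = 6499 × 10^-3 millijoules = 6.499
  0.02722 joules = 0.02722 × 10^3 millijoules = 27.22
  9.332 millijoules → 9.332
Sum: 6.499 + 27.22 + 9.332 = 43.051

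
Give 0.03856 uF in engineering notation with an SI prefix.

38.56 nF

= 38.56 × 10^-9 F; 10^-9 is nano.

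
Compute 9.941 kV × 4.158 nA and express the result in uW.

9.941 × 10^3 × 4.158 × 10^-9 = 41.334678 × 10^-6 W

41.334678 uW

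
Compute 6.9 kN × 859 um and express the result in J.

6.9e3 × 859e-6 = 5927.1e-3 J

5.9271 J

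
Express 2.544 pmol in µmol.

pico = 10⁻¹², micro = 10⁻⁶; factor is 10⁻⁶.
2.544 × 10⁻⁶ = 0.000002544

0.000002544 µmol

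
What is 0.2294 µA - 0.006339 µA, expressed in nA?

In nA:
  0.2294 µA = 0.2294e3 nA = 229.4
  0.006339 µA = 0.006339e3 nA = 6.339
Difference: 229.4 - 6.339 = 223.061

223.061 nA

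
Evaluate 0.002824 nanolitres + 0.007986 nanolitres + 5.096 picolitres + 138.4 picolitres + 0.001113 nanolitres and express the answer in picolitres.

155.419 picolitres

In picolitres:
  0.002824 nanolitres = 0.002824 × 10³ picolitres = 2.824
  0.007986 nanolitres = 0.007986 × 10³ picolitres = 7.986
  5.096 picolitres → 5.096
  138.4 picolitres → 138.4
  0.001113 nanolitres = 0.001113 × 10³ picolitres = 1.113
Sum: 2.824 + 7.986 + 5.096 + 138.4 + 1.113 = 155.419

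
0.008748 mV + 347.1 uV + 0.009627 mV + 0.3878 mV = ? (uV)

753.275 uV

In uV:
  0.008748 mV = 0.008748e3 uV = 8.748
  347.1 uV → 347.1
  0.009627 mV = 0.009627e3 uV = 9.627
  0.3878 mV = 0.3878e3 uV = 387.8
Sum: 8.748 + 347.1 + 9.627 + 387.8 = 753.275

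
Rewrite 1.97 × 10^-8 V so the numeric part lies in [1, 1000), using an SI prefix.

19.7 nV

= 19.7 × 10^-9 V; 10^-9 is nano.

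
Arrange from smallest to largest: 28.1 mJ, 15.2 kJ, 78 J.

28.1 mJ < 78 J < 15.2 kJ

28.1 mJ = 0.0281 J
15.2 kJ = 15200 J
78 J = 78 J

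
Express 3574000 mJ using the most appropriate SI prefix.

3.574 kJ

= 3.574 × 10^3 J; 10^3 is kilo.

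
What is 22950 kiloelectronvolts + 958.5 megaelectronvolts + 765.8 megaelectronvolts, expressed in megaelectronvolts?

In megaelectronvolts:
  22950 kiloelectronvolts = 22950 × 10⁻³ megaelectronvolts = 22.95
  958.5 megaelectronvolts → 958.5
  765.8 megaelectronvolts → 765.8
Sum: 22.95 + 958.5 + 765.8 = 1747.25

1747.25 megaelectronvolts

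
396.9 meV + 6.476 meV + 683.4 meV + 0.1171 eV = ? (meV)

In meV:
  396.9 meV → 396.9
  6.476 meV → 6.476
  683.4 meV → 683.4
  0.1171 eV = 0.1171 × 10^3 meV = 117.1
Sum: 396.9 + 6.476 + 683.4 + 117.1 = 1203.876

1203.876 meV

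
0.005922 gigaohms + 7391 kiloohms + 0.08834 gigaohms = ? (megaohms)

101.653 megaohms

In megaohms:
  0.005922 gigaohms = 0.005922 × 10^3 megaohms = 5.922
  7391 kiloohms = 7391 × 10^-3 megaohms = 7.391
  0.08834 gigaohms = 0.08834 × 10^3 megaohms = 88.34
Sum: 5.922 + 7.391 + 88.34 = 101.653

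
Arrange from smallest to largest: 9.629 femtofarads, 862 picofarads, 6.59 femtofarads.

9.629 femtofarads = 0.000000000000009629 farads
862 picofarads = 0.000000000862 farads
6.59 femtofarads = 0.00000000000000659 farads

6.59 femtofarads < 9.629 femtofarads < 862 picofarads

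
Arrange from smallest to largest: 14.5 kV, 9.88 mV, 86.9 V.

14.5 kV = 14500 V
9.88 mV = 0.00988 V
86.9 V = 86.9 V

9.88 mV < 86.9 V < 14.5 kV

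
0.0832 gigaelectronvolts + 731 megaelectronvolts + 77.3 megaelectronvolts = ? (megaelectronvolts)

891.5 megaelectronvolts

In megaelectronvolts:
  0.0832 gigaelectronvolts = 0.0832e3 megaelectronvolts = 83.2
  731 megaelectronvolts → 731
  77.3 megaelectronvolts → 77.3
Sum: 83.2 + 731 + 77.3 = 891.5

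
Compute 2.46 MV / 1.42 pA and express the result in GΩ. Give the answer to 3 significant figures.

(2.46e6) / (1.42e-12) = 1.7324e18 Ω

1730000000 GΩ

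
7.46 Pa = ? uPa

(no prefix) = 1e0, micro = 1e-6; factor is 1e6.
7.46 × 1e6 = 7460000

7460000 uPa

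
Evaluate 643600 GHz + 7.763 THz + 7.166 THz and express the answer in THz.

658.529 THz

In THz:
  643600 GHz = 643600 × 10⁻³ THz = 643.6
  7.763 THz → 7.763
  7.166 THz → 7.166
Sum: 643.6 + 7.763 + 7.166 = 658.529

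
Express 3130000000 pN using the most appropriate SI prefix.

= 3.13 × 10⁻³ N; 10⁻³ is milli.

3.13 mN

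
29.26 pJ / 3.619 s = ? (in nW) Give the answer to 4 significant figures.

(29.26e-12) / (3.619) = 8.08511e-12 W

0.008085 nW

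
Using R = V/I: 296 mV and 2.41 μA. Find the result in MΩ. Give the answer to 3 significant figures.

0.123 MΩ

(296 × 10^-3) / (2.41 × 10^-6) = 122.82 × 10^3 Ω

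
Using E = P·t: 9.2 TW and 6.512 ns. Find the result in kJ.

59.9104 kJ

9.2 × 10^12 × 6.512 × 10^-9 = 59.9104 × 10^3 J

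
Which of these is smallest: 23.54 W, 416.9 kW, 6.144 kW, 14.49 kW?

23.54 W

23.54 W = 23.54 W
416.9 kW = 416900 W
6.144 kW = 6144 W
14.49 kW = 14490 W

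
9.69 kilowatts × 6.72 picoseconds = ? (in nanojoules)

65.1168 nanojoules

9.69 × 10³ × 6.72 × 10⁻¹² = 65.1168 × 10⁻⁹ J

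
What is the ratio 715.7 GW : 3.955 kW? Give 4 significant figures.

181000000

(715.7 × 10^9) / (3.955 × 10^3) = 180.96 × 10^6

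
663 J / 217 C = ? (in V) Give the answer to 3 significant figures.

(663) / (217) = 3.0553 V

3.06 V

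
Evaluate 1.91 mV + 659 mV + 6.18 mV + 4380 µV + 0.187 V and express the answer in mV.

In mV:
  1.91 mV → 1.91
  659 mV → 659
  6.18 mV → 6.18
  4380 µV = 4380 × 10⁻³ mV = 4.38
  0.187 V = 0.187 × 10³ mV = 187
Sum: 1.91 + 659 + 6.18 + 4.38 + 187 = 858.47

858.47 mV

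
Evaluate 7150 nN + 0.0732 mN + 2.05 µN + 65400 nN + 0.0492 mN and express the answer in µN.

197 µN

In µN:
  7150 nN = 7150 × 10^-3 µN = 7.15
  0.0732 mN = 0.0732 × 10^3 µN = 73.2
  2.05 µN → 2.05
  65400 nN = 65400 × 10^-3 µN = 65.4
  0.0492 mN = 0.0492 × 10^3 µN = 49.2
Sum: 7.15 + 73.2 + 2.05 + 65.4 + 49.2 = 197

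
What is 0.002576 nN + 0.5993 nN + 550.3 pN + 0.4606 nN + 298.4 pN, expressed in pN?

1911.176 pN

In pN:
  0.002576 nN = 0.002576 × 10³ pN = 2.576
  0.5993 nN = 0.5993 × 10³ pN = 599.3
  550.3 pN → 550.3
  0.4606 nN = 0.4606 × 10³ pN = 460.6
  298.4 pN → 298.4
Sum: 2.576 + 599.3 + 550.3 + 460.6 + 298.4 = 1911.176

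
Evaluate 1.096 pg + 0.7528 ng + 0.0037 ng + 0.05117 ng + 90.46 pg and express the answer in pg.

In pg:
  1.096 pg → 1.096
  0.7528 ng = 0.7528 × 10³ pg = 752.8
  0.0037 ng = 0.0037 × 10³ pg = 3.7
  0.05117 ng = 0.05117 × 10³ pg = 51.17
  90.46 pg → 90.46
Sum: 1.096 + 752.8 + 3.7 + 51.17 + 90.46 = 899.226

899.226 pg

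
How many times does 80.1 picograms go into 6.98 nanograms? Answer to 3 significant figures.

(6.98 × 10^-9) / (80.1 × 10^-12) = 0.08714 × 10^3

87.1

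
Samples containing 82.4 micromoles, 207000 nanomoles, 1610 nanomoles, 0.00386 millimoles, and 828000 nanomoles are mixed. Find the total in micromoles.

In micromoles:
  82.4 micromoles → 82.4
  207000 nanomoles = 207000 × 10^-3 micromoles = 207
  1610 nanomoles = 1610 × 10^-3 micromoles = 1.61
  0.00386 millimoles = 0.00386 × 10^3 micromoles = 3.86
  828000 nanomoles = 828000 × 10^-3 micromoles = 828
Sum: 82.4 + 207 + 1.61 + 3.86 + 828 = 1122.87

1122.87 micromoles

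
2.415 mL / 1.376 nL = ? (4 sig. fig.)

1755000

(2.415 × 10⁻³) / (1.376 × 10⁻⁹) = 1.7551 × 10⁶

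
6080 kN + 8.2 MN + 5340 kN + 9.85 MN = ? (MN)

29.47 MN

In MN:
  6080 kN = 6080e-3 MN = 6.08
  8.2 MN → 8.2
  5340 kN = 5340e-3 MN = 5.34
  9.85 MN → 9.85
Sum: 6.08 + 8.2 + 5.34 + 9.85 = 29.47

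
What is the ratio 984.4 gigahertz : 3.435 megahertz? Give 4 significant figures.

286600

(984.4 × 10^9) / (3.435 × 10^6) = 286.58 × 10^3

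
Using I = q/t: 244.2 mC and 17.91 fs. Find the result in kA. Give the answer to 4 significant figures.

(244.2 × 10^-3) / (17.91 × 10^-15) = 13.6348 × 10^12 A

13630000000 kA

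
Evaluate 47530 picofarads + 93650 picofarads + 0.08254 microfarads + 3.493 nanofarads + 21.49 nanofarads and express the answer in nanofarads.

248.703 nanofarads

In nanofarads:
  47530 picofarads = 47530 × 10⁻³ nanofarads = 47.53
  93650 picofarads = 93650 × 10⁻³ nanofarads = 93.65
  0.08254 microfarads = 0.08254 × 10³ nanofarads = 82.54
  3.493 nanofarads → 3.493
  21.49 nanofarads → 21.49
Sum: 47.53 + 93.65 + 82.54 + 3.493 + 21.49 = 248.703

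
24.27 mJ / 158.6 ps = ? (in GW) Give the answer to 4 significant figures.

(24.27 × 10⁻³) / (158.6 × 10⁻¹²) = 0.153026 × 10⁹ W

0.1530 GW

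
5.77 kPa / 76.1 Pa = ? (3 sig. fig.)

(5.77 × 10³) / (76.1) = 0.07582 × 10³

75.8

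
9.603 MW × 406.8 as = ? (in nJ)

3.9065004 nJ

9.603 × 10⁶ × 406.8 × 10⁻¹⁸ = 3906.5004 × 10⁻¹² J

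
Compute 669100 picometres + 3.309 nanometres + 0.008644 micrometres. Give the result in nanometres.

681.053 nanometres

In nanometres:
  669100 picometres = 669100 × 10^-3 nanometres = 669.1
  3.309 nanometres → 3.309
  0.008644 micrometres = 0.008644 × 10^3 nanometres = 8.644
Sum: 669.1 + 3.309 + 8.644 = 681.053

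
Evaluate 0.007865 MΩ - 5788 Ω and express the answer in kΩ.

In kΩ:
  0.007865 MΩ = 0.007865 × 10^3 kΩ = 7.865
  5788 Ω = 5788 × 10^-3 kΩ = 5.788
Difference: 7.865 - 5.788 = 2.077

2.077 kΩ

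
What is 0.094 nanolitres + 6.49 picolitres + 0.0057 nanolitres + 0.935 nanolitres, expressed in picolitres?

In picolitres:
  0.094 nanolitres = 0.094 × 10^3 picolitres = 94
  6.49 picolitres → 6.49
  0.0057 nanolitres = 0.0057 × 10^3 picolitres = 5.7
  0.935 nanolitres = 0.935 × 10^3 picolitres = 935
Sum: 94 + 6.49 + 5.7 + 935 = 1041.19

1041.19 picolitres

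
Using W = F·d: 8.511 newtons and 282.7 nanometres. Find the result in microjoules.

8.511 × 282.7e-9 = 2406.0597e-9 J

2.4060597 microjoules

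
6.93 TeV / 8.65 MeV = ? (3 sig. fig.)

(6.93e12) / (8.65e6) = 0.8012e6

801000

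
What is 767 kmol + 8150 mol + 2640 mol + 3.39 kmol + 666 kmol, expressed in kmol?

In kmol:
  767 kmol → 767
  8150 mol = 8150e-3 kmol = 8.15
  2640 mol = 2640e-3 kmol = 2.64
  3.39 kmol → 3.39
  666 kmol → 666
Sum: 767 + 8.15 + 2.64 + 3.39 + 666 = 1447.18

1447.18 kmol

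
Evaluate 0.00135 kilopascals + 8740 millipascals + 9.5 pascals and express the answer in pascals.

In pascals:
  0.00135 kilopascals = 0.00135 × 10^3 pascals = 1.35
  8740 millipascals = 8740 × 10^-3 pascals = 8.74
  9.5 pascals → 9.5
Sum: 1.35 + 8.74 + 9.5 = 19.59

19.59 pascals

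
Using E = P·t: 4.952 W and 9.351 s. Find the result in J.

46.306152 J

4.952 × 9.351 = 46.306152 J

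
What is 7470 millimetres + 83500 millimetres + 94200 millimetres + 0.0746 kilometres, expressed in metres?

259.77 metres

In metres:
  7470 millimetres = 7470e-3 metres = 7.47
  83500 millimetres = 83500e-3 metres = 83.5
  94200 millimetres = 94200e-3 metres = 94.2
  0.0746 kilometres = 0.0746e3 metres = 74.6
Sum: 7.47 + 83.5 + 94.2 + 74.6 = 259.77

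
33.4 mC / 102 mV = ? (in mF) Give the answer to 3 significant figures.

327 mF

(33.4e-3) / (102e-3) = 0.32745 F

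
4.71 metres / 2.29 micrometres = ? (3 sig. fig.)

2060000

(4.71) / (2.29 × 10^-6) = 2.057 × 10^6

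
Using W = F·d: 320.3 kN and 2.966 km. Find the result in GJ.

0.9500098 GJ

320.3 × 10³ × 2.966 × 10³ = 950.0098 × 10⁶ J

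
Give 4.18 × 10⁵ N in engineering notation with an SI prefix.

418 kN

= 418 × 10³ N; 10³ is kilo.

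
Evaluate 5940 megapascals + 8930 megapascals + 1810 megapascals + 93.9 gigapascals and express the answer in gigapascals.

110.58 gigapascals

In gigapascals:
  5940 megapascals = 5940 × 10⁻³ gigapascals = 5.94
  8930 megapascals = 8930 × 10⁻³ gigapascals = 8.93
  1810 megapascals = 1810 × 10⁻³ gigapascals = 1.81
  93.9 gigapascals → 93.9
Sum: 5.94 + 8.93 + 1.81 + 93.9 = 110.58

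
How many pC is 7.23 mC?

milli = 10^-3, pico = 10^-12; factor is 10^9.
7.23 × 10^9 = 7230000000

7230000000 pC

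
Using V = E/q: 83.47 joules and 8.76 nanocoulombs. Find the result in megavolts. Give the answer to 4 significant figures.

(83.47) / (8.76 × 10^-9) = 9.52854 × 10^9 V

9529 megavolts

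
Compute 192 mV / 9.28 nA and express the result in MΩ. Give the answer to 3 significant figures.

(192e-3) / (9.28e-9) = 20.69e6 Ω

20.7 MΩ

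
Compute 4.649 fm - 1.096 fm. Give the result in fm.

In fm:
  4.649 fm → 4.649
  1.096 fm → 1.096
Difference: 4.649 - 1.096 = 3.553

3.553 fm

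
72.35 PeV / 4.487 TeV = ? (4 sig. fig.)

16120

(72.35 × 10¹⁵) / (4.487 × 10¹²) = 16.124 × 10³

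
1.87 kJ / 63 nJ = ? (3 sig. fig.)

29700000000

(1.87 × 10³) / (63 × 10⁻⁹) = 0.02968 × 10¹²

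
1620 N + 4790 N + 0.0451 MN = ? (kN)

51.51 kN

In kN:
  1620 N = 1620 × 10^-3 kN = 1.62
  4790 N = 4790 × 10^-3 kN = 4.79
  0.0451 MN = 0.0451 × 10^3 kN = 45.1
Sum: 1.62 + 4.79 + 45.1 = 51.51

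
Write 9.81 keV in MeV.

kilo = 10^3, mega = 10^6; factor is 10^-3.
9.81 × 10^-3 = 0.00981

0.00981 MeV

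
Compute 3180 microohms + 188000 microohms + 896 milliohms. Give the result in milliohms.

In milliohms:
  3180 microohms = 3180e-3 milliohms = 3.18
  188000 microohms = 188000e-3 milliohms = 188
  896 milliohms → 896
Sum: 3.18 + 188 + 896 = 1087.18

1087.18 milliohms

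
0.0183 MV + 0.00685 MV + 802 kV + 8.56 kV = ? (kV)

In kV:
  0.0183 MV = 0.0183 × 10³ kV = 18.3
  0.00685 MV = 0.00685 × 10³ kV = 6.85
  802 kV → 802
  8.56 kV → 8.56
Sum: 18.3 + 6.85 + 802 + 8.56 = 835.71

835.71 kV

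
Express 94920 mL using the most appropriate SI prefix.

94.92 L

= 94.92 L; mantissa already in [1, 1000).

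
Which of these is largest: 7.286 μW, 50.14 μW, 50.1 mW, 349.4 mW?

7.286 μW = 0.000007286 W
50.14 μW = 0.00005014 W
50.1 mW = 0.0501 W
349.4 mW = 0.3494 W

349.4 mW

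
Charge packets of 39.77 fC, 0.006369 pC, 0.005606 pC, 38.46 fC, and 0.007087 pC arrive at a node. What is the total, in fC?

In fC:
  39.77 fC → 39.77
  0.006369 pC = 0.006369e3 fC = 6.369
  0.005606 pC = 0.005606e3 fC = 5.606
  38.46 fC → 38.46
  0.007087 pC = 0.007087e3 fC = 7.087
Sum: 39.77 + 6.369 + 5.606 + 38.46 + 7.087 = 97.292

97.292 fC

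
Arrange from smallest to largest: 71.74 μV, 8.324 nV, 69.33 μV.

71.74 μV = 0.00007174 V
8.324 nV = 0.000000008324 V
69.33 μV = 0.00006933 V

8.324 nV < 69.33 μV < 71.74 μV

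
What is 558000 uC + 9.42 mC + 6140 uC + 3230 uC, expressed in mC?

576.79 mC

In mC:
  558000 uC = 558000e-3 mC = 558
  9.42 mC → 9.42
  6140 uC = 6140e-3 mC = 6.14
  3230 uC = 3230e-3 mC = 3.23
Sum: 558 + 9.42 + 6.14 + 3.23 = 576.79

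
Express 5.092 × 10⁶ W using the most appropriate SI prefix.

5.092 MW

= 5.092 × 10⁶ W; 10⁶ is mega.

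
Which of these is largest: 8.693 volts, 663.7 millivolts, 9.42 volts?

8.693 volts = 8.693 volts
663.7 millivolts = 0.6637 volts
9.42 volts = 9.42 volts

9.42 volts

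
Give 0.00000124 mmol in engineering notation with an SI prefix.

1.24 nmol

= 1.24 × 10⁻⁹ mol; 10⁻⁹ is nano.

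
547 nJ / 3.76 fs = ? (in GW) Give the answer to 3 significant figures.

0.145 GW

(547 × 10^-9) / (3.76 × 10^-15) = 145.48 × 10^6 W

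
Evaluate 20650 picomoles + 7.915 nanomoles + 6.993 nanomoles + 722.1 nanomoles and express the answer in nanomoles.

757.658 nanomoles

In nanomoles:
  20650 picomoles = 20650 × 10^-3 nanomoles = 20.65
  7.915 nanomoles → 7.915
  6.993 nanomoles → 6.993
  722.1 nanomoles → 722.1
Sum: 20.65 + 7.915 + 6.993 + 722.1 = 757.658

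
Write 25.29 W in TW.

(no prefix) = 10^0, tera = 10^12; factor is 10^-12.
25.29 × 10^-12 = 0.00000000002529

0.00000000002529 TW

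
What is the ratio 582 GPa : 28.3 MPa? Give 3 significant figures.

(582e9) / (28.3e6) = 20.57e3

20600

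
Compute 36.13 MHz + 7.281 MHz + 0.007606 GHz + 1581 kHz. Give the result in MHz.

In MHz:
  36.13 MHz → 36.13
  7.281 MHz → 7.281
  0.007606 GHz = 0.007606 × 10^3 MHz = 7.606
  1581 kHz = 1581 × 10^-3 MHz = 1.581
Sum: 36.13 + 7.281 + 7.606 + 1.581 = 52.598

52.598 MHz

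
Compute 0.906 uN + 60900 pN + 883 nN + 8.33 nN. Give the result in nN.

In nN:
  0.906 uN = 0.906 × 10³ nN = 906
  60900 pN = 60900 × 10⁻³ nN = 60.9
  883 nN → 883
  8.33 nN → 8.33
Sum: 906 + 60.9 + 883 + 8.33 = 1858.23

1858.23 nN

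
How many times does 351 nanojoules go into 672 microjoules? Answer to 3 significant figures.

(672 × 10⁻⁶) / (351 × 10⁻⁹) = 1.915 × 10³

1910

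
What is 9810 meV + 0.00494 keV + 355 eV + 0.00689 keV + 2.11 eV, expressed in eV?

In eV:
  9810 meV = 9810 × 10^-3 eV = 9.81
  0.00494 keV = 0.00494 × 10^3 eV = 4.94
  355 eV → 355
  0.00689 keV = 0.00689 × 10^3 eV = 6.89
  2.11 eV → 2.11
Sum: 9.81 + 4.94 + 355 + 6.89 + 2.11 = 378.75

378.75 eV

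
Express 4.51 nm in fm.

nano = 10^-9, femto = 10^-15; factor is 10^6.
4.51 × 10^6 = 4510000

4510000 fm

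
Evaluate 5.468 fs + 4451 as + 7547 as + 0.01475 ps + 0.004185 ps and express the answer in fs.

In fs:
  5.468 fs → 5.468
  4451 as = 4451e-3 fs = 4.451
  7547 as = 7547e-3 fs = 7.547
  0.01475 ps = 0.01475e3 fs = 14.75
  0.004185 ps = 0.004185e3 fs = 4.185
Sum: 5.468 + 4.451 + 7.547 + 14.75 + 4.185 = 36.401

36.401 fs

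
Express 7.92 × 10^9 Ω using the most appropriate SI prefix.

7.92 GΩ

= 7.92 × 10^9 Ω; 10^9 is giga.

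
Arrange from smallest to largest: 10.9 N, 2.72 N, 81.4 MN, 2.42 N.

2.42 N < 2.72 N < 10.9 N < 81.4 MN

10.9 N = 10.9 N
2.72 N = 2.72 N
81.4 MN = 81400000 N
2.42 N = 2.42 N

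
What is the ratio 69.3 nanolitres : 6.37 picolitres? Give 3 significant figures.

(69.3e-9) / (6.37e-12) = 10.88e3

10900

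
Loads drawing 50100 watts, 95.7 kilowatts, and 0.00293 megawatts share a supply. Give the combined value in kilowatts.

148.73 kilowatts

In kilowatts:
  50100 watts = 50100 × 10⁻³ kilowatts = 50.1
  95.7 kilowatts → 95.7
  0.00293 megawatts = 0.00293 × 10³ kilowatts = 2.93
Sum: 50.1 + 95.7 + 2.93 = 148.73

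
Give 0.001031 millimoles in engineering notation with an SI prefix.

= 1.031 × 10⁻⁶ moles; 10⁻⁶ is micro.

1.031 micromoles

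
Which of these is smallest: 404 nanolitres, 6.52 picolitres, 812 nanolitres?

6.52 picolitres

404 nanolitres = 0.000000404 litres
6.52 picolitres = 0.00000000000652 litres
812 nanolitres = 0.000000812 litres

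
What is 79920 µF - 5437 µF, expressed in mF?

In mF:
  79920 µF = 79920e-3 mF = 79.92
  5437 µF = 5437e-3 mF = 5.437
Difference: 79.92 - 5.437 = 74.483

74.483 mF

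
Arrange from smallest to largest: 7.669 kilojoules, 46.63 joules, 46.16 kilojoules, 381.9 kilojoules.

46.63 joules < 7.669 kilojoules < 46.16 kilojoules < 381.9 kilojoules

7.669 kilojoules = 7669 joules
46.63 joules = 46.63 joules
46.16 kilojoules = 46160 joules
381.9 kilojoules = 381900 joules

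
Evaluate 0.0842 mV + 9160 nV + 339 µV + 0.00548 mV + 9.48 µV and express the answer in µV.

447.32 µV

In µV:
  0.0842 mV = 0.0842 × 10³ µV = 84.2
  9160 nV = 9160 × 10⁻³ µV = 9.16
  339 µV → 339
  0.00548 mV = 0.00548 × 10³ µV = 5.48
  9.48 µV → 9.48
Sum: 84.2 + 9.16 + 339 + 5.48 + 9.48 = 447.32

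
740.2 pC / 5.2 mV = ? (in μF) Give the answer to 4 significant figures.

(740.2 × 10⁻¹²) / (5.2 × 10⁻³) = 142.346 × 10⁻⁹ F

0.1423 μF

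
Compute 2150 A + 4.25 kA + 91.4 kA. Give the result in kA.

97.8 kA

In kA:
  2150 A = 2150 × 10⁻³ kA = 2.15
  4.25 kA → 4.25
  91.4 kA → 91.4
Sum: 2.15 + 4.25 + 91.4 = 97.8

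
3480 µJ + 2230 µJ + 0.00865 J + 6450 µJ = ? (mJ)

In mJ:
  3480 µJ = 3480 × 10⁻³ mJ = 3.48
  2230 µJ = 2230 × 10⁻³ mJ = 2.23
  0.00865 J = 0.00865 × 10³ mJ = 8.65
  6450 µJ = 6450 × 10⁻³ mJ = 6.45
Sum: 3.48 + 2.23 + 8.65 + 6.45 = 20.81

20.81 mJ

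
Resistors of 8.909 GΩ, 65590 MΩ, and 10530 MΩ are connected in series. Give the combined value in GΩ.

85.029 GΩ

In GΩ:
  8.909 GΩ → 8.909
  65590 MΩ = 65590 × 10⁻³ GΩ = 65.59
  10530 MΩ = 10530 × 10⁻³ GΩ = 10.53
Sum: 8.909 + 65.59 + 10.53 = 85.029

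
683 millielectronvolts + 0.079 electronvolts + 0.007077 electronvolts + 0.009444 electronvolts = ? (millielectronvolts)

778.521 millielectronvolts

In millielectronvolts:
  683 millielectronvolts → 683
  0.079 electronvolts = 0.079e3 millielectronvolts = 79
  0.007077 electronvolts = 0.007077e3 millielectronvolts = 7.077
  0.009444 electronvolts = 0.009444e3 millielectronvolts = 9.444
Sum: 683 + 79 + 7.077 + 9.444 = 778.521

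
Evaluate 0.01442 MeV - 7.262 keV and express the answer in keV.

In keV:
  0.01442 MeV = 0.01442 × 10^3 keV = 14.42
  7.262 keV → 7.262
Difference: 14.42 - 7.262 = 7.158

7.158 keV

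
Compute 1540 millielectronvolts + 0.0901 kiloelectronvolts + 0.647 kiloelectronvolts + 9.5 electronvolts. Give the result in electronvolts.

748.14 electronvolts

In electronvolts:
  1540 millielectronvolts = 1540e-3 electronvolts = 1.54
  0.0901 kiloelectronvolts = 0.0901e3 electronvolts = 90.1
  0.647 kiloelectronvolts = 0.647e3 electronvolts = 647
  9.5 electronvolts → 9.5
Sum: 1.54 + 90.1 + 647 + 9.5 = 748.14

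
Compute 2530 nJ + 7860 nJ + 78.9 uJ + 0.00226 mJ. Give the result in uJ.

91.55 uJ

In uJ:
  2530 nJ = 2530e-3 uJ = 2.53
  7860 nJ = 7860e-3 uJ = 7.86
  78.9 uJ → 78.9
  0.00226 mJ = 0.00226e3 uJ = 2.26
Sum: 2.53 + 7.86 + 78.9 + 2.26 = 91.55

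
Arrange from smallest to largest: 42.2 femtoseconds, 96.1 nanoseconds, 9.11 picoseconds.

42.2 femtoseconds = 0.0000000000000422 seconds
96.1 nanoseconds = 0.0000000961 seconds
9.11 picoseconds = 0.00000000000911 seconds

42.2 femtoseconds < 9.11 picoseconds < 96.1 nanoseconds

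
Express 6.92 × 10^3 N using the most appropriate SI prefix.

= 6.92 × 10^3 N; 10^3 is kilo.

6.92 kN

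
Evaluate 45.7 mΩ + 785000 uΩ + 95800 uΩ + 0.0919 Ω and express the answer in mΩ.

1018.4 mΩ

In mΩ:
  45.7 mΩ → 45.7
  785000 uΩ = 785000 × 10^-3 mΩ = 785
  95800 uΩ = 95800 × 10^-3 mΩ = 95.8
  0.0919 Ω = 0.0919 × 10^3 mΩ = 91.9
Sum: 45.7 + 785 + 95.8 + 91.9 = 1018.4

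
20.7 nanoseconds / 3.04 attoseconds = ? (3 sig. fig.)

(20.7 × 10⁻⁹) / (3.04 × 10⁻¹⁸) = 6.809 × 10⁹

6810000000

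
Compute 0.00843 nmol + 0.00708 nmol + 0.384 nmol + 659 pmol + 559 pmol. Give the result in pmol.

1617.51 pmol

In pmol:
  0.00843 nmol = 0.00843e3 pmol = 8.43
  0.00708 nmol = 0.00708e3 pmol = 7.08
  0.384 nmol = 0.384e3 pmol = 384
  659 pmol → 659
  559 pmol → 559
Sum: 8.43 + 7.08 + 384 + 659 + 559 = 1617.51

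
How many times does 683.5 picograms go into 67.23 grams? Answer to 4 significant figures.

98360000000

(67.23) / (683.5 × 10⁻¹²) = 0.098361 × 10¹²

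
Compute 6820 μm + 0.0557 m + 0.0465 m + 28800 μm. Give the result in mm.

137.82 mm

In mm:
  6820 μm = 6820e-3 mm = 6.82
  0.0557 m = 0.0557e3 mm = 55.7
  0.0465 m = 0.0465e3 mm = 46.5
  28800 μm = 28800e-3 mm = 28.8
Sum: 6.82 + 55.7 + 46.5 + 28.8 = 137.82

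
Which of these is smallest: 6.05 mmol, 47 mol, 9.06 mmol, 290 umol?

6.05 mmol = 0.00605 mol
47 mol = 47 mol
9.06 mmol = 0.00906 mol
290 umol = 0.00029 mol

290 umol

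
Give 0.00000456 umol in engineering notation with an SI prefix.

4.56 pmol

= 4.56 × 10⁻¹² mol; 10⁻¹² is pico.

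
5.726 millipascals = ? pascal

0.005726 pascals

milli = 1e-3, (no prefix) = 1e0; factor is 1e-3.
5.726 × 1e-3 = 0.005726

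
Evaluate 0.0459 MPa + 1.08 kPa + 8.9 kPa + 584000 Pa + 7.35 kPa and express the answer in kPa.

In kPa:
  0.0459 MPa = 0.0459 × 10³ kPa = 45.9
  1.08 kPa → 1.08
  8.9 kPa → 8.9
  584000 Pa = 584000 × 10⁻³ kPa = 584
  7.35 kPa → 7.35
Sum: 45.9 + 1.08 + 8.9 + 584 + 7.35 = 647.23

647.23 kPa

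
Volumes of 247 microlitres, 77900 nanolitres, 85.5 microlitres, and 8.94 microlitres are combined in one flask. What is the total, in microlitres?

419.34 microlitres

In microlitres:
  247 microlitres → 247
  77900 nanolitres = 77900 × 10^-3 microlitres = 77.9
  85.5 microlitres → 85.5
  8.94 microlitres → 8.94
Sum: 247 + 77.9 + 85.5 + 8.94 = 419.34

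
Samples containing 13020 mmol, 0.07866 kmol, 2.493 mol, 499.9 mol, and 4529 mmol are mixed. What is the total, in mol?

In mol:
  13020 mmol = 13020 × 10⁻³ mol = 13.02
  0.07866 kmol = 0.07866 × 10³ mol = 78.66
  2.493 mol → 2.493
  499.9 mol → 499.9
  4529 mmol = 4529 × 10⁻³ mol = 4.529
Sum: 13.02 + 78.66 + 2.493 + 499.9 + 4.529 = 598.602

598.602 mol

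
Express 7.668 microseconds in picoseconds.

micro = 1e-6, pico = 1e-12; factor is 1e6.
7.668 × 1e6 = 7668000

7668000 picoseconds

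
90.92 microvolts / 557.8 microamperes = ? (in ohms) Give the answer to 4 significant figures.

0.1630 ohms

(90.92e-6) / (557.8e-6) = 0.162997 Ω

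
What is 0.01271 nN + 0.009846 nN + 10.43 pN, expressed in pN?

In pN:
  0.01271 nN = 0.01271e3 pN = 12.71
  0.009846 nN = 0.009846e3 pN = 9.846
  10.43 pN → 10.43
Sum: 12.71 + 9.846 + 10.43 = 32.986

32.986 pN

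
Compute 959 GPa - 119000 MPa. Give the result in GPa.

840 GPa

In GPa:
  959 GPa → 959
  119000 MPa = 119000 × 10⁻³ GPa = 119
Difference: 959 - 119 = 840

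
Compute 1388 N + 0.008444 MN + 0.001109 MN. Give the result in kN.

In kN:
  1388 N = 1388 × 10^-3 kN = 1.388
  0.008444 MN = 0.008444 × 10^3 kN = 8.444
  0.001109 MN = 0.001109 × 10^3 kN = 1.109
Sum: 1.388 + 8.444 + 1.109 = 10.941

10.941 kN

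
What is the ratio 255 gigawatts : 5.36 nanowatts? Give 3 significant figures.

47600000000000000000

(255 × 10^9) / (5.36 × 10^-9) = 47.57 × 10^18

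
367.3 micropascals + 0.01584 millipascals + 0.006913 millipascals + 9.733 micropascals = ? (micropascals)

399.786 micropascals

In micropascals:
  367.3 micropascals → 367.3
  0.01584 millipascals = 0.01584 × 10³ micropascals = 15.84
  0.006913 millipascals = 0.006913 × 10³ micropascals = 6.913
  9.733 micropascals → 9.733
Sum: 367.3 + 15.84 + 6.913 + 9.733 = 399.786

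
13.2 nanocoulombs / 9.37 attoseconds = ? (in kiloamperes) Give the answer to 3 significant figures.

(13.2 × 10^-9) / (9.37 × 10^-18) = 1.4088 × 10^9 A

1410000 kiloamperes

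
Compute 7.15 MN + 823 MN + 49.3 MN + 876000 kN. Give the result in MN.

In MN:
  7.15 MN → 7.15
  823 MN → 823
  49.3 MN → 49.3
  876000 kN = 876000e-3 MN = 876
Sum: 7.15 + 823 + 49.3 + 876 = 1755.45

1755.45 MN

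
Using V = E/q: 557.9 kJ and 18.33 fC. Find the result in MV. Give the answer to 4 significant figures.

(557.9 × 10^3) / (18.33 × 10^-15) = 30.4364 × 10^18 V

30440000000000 MV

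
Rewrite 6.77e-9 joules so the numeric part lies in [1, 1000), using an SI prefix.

= 6.77e-9 joules; 1e-9 is nano.

6.77 nanojoules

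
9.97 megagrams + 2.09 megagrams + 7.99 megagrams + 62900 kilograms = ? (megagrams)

In megagrams:
  9.97 megagrams → 9.97
  2.09 megagrams → 2.09
  7.99 megagrams → 7.99
  62900 kilograms = 62900 × 10^-3 megagrams = 62.9
Sum: 9.97 + 2.09 + 7.99 + 62.9 = 82.95

82.95 megagrams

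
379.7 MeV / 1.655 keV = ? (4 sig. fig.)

(379.7 × 10⁶) / (1.655 × 10³) = 229.43 × 10³

229400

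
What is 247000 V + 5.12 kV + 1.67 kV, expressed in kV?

In kV:
  247000 V = 247000 × 10^-3 kV = 247
  5.12 kV → 5.12
  1.67 kV → 1.67
Sum: 247 + 5.12 + 1.67 = 253.79

253.79 kV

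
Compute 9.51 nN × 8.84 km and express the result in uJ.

84.0684 uJ

9.51 × 10^-9 × 8.84 × 10^3 = 84.0684 × 10^-6 J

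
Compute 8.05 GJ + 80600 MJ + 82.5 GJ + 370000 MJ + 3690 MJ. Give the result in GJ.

544.84 GJ

In GJ:
  8.05 GJ → 8.05
  80600 MJ = 80600 × 10^-3 GJ = 80.6
  82.5 GJ → 82.5
  370000 MJ = 370000 × 10^-3 GJ = 370
  3690 MJ = 3690 × 10^-3 GJ = 3.69
Sum: 8.05 + 80.6 + 82.5 + 370 + 3.69 = 544.84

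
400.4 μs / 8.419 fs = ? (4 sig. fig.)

(400.4 × 10⁻⁶) / (8.419 × 10⁻¹⁵) = 47.559 × 10⁹

47560000000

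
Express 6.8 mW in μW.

milli = 10^-3, micro = 10^-6; factor is 10^3.
6.8 × 10^3 = 6800

6800 μW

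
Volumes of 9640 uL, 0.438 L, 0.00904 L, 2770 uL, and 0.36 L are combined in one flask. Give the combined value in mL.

In mL:
  9640 uL = 9640e-3 mL = 9.64
  0.438 L = 0.438e3 mL = 438
  0.00904 L = 0.00904e3 mL = 9.04
  2770 uL = 2770e-3 mL = 2.77
  0.36 L = 0.36e3 mL = 360
Sum: 9.64 + 438 + 9.04 + 2.77 + 360 = 819.45

819.45 mL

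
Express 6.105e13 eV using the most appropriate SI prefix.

= 61.05e12 eV; 1e12 is tera.

61.05 TeV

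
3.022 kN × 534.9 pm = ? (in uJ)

1.6164678 uJ

3.022e3 × 534.9e-12 = 1616.4678e-9 J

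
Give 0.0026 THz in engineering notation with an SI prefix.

= 2.6e9 Hz; 1e9 is giga.

2.6 GHz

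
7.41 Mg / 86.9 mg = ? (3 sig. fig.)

(7.41 × 10⁶) / (86.9 × 10⁻³) = 0.08527 × 10⁹

85300000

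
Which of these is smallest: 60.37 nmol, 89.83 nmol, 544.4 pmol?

544.4 pmol

60.37 nmol = 0.00000006037 mol
89.83 nmol = 0.00000008983 mol
544.4 pmol = 0.0000000005444 mol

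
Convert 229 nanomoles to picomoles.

nano = 10^-9, pico = 10^-12; factor is 10^3.
229 × 10^3 = 229000

229000 picomoles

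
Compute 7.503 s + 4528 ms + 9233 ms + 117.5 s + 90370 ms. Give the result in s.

In s:
  7.503 s → 7.503
  4528 ms = 4528e-3 s = 4.528
  9233 ms = 9233e-3 s = 9.233
  117.5 s → 117.5
  90370 ms = 90370e-3 s = 90.37
Sum: 7.503 + 4.528 + 9.233 + 117.5 + 90.37 = 229.134

229.134 s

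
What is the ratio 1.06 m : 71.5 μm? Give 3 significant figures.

(1.06) / (71.5 × 10⁻⁶) = 0.01483 × 10⁶

14800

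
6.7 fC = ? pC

0.0067 pC

femto = 10⁻¹⁵, pico = 10⁻¹²; factor is 10⁻³.
6.7 × 10⁻³ = 0.0067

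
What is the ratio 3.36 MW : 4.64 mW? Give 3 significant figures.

(3.36e6) / (4.64e-3) = 0.7241e9

724000000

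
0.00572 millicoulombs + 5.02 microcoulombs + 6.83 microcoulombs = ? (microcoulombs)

17.57 microcoulombs

In microcoulombs:
  0.00572 millicoulombs = 0.00572e3 microcoulombs = 5.72
  5.02 microcoulombs → 5.02
  6.83 microcoulombs → 6.83
Sum: 5.72 + 5.02 + 6.83 = 17.57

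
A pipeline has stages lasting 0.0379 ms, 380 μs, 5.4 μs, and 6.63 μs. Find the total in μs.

429.93 μs

In μs:
  0.0379 ms = 0.0379e3 μs = 37.9
  380 μs → 380
  5.4 μs → 5.4
  6.63 μs → 6.63
Sum: 37.9 + 380 + 5.4 + 6.63 = 429.93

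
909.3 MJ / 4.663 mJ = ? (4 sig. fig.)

(909.3 × 10^6) / (4.663 × 10^-3) = 195 × 10^9

195000000000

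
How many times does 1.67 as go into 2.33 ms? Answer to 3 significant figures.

(2.33e-3) / (1.67e-18) = 1.395e15

1400000000000000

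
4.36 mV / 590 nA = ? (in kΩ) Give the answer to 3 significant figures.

7.39 kΩ

(4.36 × 10^-3) / (590 × 10^-9) = 0.0073898 × 10^6 Ω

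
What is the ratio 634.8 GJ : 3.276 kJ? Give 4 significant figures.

(634.8 × 10⁹) / (3.276 × 10³) = 193.77 × 10⁶

193800000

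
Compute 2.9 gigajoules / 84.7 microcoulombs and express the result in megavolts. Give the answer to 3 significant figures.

(2.9 × 10⁹) / (84.7 × 10⁻⁶) = 0.034238 × 10¹⁵ V

34200000 megavolts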